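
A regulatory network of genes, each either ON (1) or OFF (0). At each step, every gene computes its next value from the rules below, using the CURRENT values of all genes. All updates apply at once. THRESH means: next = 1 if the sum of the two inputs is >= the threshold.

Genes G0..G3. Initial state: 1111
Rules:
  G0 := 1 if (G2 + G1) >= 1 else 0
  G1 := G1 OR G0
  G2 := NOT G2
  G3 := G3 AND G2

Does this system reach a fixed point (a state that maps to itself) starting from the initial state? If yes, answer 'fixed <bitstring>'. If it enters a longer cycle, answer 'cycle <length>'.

Answer: cycle 2

Derivation:
Step 0: 1111
Step 1: G0=(1+1>=1)=1 G1=G1|G0=1|1=1 G2=NOT G2=NOT 1=0 G3=G3&G2=1&1=1 -> 1101
Step 2: G0=(0+1>=1)=1 G1=G1|G0=1|1=1 G2=NOT G2=NOT 0=1 G3=G3&G2=1&0=0 -> 1110
Step 3: G0=(1+1>=1)=1 G1=G1|G0=1|1=1 G2=NOT G2=NOT 1=0 G3=G3&G2=0&1=0 -> 1100
Step 4: G0=(0+1>=1)=1 G1=G1|G0=1|1=1 G2=NOT G2=NOT 0=1 G3=G3&G2=0&0=0 -> 1110
Cycle of length 2 starting at step 2 -> no fixed point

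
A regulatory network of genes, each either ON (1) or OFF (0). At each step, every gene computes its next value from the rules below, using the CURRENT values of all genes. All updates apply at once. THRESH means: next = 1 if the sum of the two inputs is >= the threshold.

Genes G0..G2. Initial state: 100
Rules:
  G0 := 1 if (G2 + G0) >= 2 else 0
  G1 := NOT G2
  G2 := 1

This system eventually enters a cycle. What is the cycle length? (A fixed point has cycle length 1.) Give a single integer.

Step 0: 100
Step 1: G0=(0+1>=2)=0 G1=NOT G2=NOT 0=1 G2=1(const) -> 011
Step 2: G0=(1+0>=2)=0 G1=NOT G2=NOT 1=0 G2=1(const) -> 001
Step 3: G0=(1+0>=2)=0 G1=NOT G2=NOT 1=0 G2=1(const) -> 001
State from step 3 equals state from step 2 -> cycle length 1

Answer: 1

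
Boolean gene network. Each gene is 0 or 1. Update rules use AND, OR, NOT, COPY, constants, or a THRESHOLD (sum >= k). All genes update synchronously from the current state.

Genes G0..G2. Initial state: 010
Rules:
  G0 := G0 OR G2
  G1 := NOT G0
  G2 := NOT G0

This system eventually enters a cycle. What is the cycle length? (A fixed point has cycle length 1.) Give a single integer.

Answer: 1

Derivation:
Step 0: 010
Step 1: G0=G0|G2=0|0=0 G1=NOT G0=NOT 0=1 G2=NOT G0=NOT 0=1 -> 011
Step 2: G0=G0|G2=0|1=1 G1=NOT G0=NOT 0=1 G2=NOT G0=NOT 0=1 -> 111
Step 3: G0=G0|G2=1|1=1 G1=NOT G0=NOT 1=0 G2=NOT G0=NOT 1=0 -> 100
Step 4: G0=G0|G2=1|0=1 G1=NOT G0=NOT 1=0 G2=NOT G0=NOT 1=0 -> 100
State from step 4 equals state from step 3 -> cycle length 1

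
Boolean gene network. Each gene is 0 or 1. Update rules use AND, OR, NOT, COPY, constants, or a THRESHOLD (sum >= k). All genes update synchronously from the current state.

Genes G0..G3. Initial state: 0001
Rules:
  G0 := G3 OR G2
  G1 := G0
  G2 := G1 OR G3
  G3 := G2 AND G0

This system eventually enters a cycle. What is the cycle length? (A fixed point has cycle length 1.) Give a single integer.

Step 0: 0001
Step 1: G0=G3|G2=1|0=1 G1=G0=0 G2=G1|G3=0|1=1 G3=G2&G0=0&0=0 -> 1010
Step 2: G0=G3|G2=0|1=1 G1=G0=1 G2=G1|G3=0|0=0 G3=G2&G0=1&1=1 -> 1101
Step 3: G0=G3|G2=1|0=1 G1=G0=1 G2=G1|G3=1|1=1 G3=G2&G0=0&1=0 -> 1110
Step 4: G0=G3|G2=0|1=1 G1=G0=1 G2=G1|G3=1|0=1 G3=G2&G0=1&1=1 -> 1111
Step 5: G0=G3|G2=1|1=1 G1=G0=1 G2=G1|G3=1|1=1 G3=G2&G0=1&1=1 -> 1111
State from step 5 equals state from step 4 -> cycle length 1

Answer: 1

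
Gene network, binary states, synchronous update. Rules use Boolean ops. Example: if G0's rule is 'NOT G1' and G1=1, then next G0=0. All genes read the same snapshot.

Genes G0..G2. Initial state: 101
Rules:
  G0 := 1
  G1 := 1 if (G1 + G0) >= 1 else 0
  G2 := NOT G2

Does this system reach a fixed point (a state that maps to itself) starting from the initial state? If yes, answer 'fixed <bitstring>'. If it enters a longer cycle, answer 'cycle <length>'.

Step 0: 101
Step 1: G0=1(const) G1=(0+1>=1)=1 G2=NOT G2=NOT 1=0 -> 110
Step 2: G0=1(const) G1=(1+1>=1)=1 G2=NOT G2=NOT 0=1 -> 111
Step 3: G0=1(const) G1=(1+1>=1)=1 G2=NOT G2=NOT 1=0 -> 110
Cycle of length 2 starting at step 1 -> no fixed point

Answer: cycle 2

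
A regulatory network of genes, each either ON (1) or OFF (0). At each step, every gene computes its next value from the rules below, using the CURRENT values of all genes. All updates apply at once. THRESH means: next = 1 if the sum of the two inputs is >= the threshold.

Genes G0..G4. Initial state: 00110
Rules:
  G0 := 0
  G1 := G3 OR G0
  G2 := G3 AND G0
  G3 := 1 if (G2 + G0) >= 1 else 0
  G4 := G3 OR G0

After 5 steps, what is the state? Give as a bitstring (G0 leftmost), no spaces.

Step 1: G0=0(const) G1=G3|G0=1|0=1 G2=G3&G0=1&0=0 G3=(1+0>=1)=1 G4=G3|G0=1|0=1 -> 01011
Step 2: G0=0(const) G1=G3|G0=1|0=1 G2=G3&G0=1&0=0 G3=(0+0>=1)=0 G4=G3|G0=1|0=1 -> 01001
Step 3: G0=0(const) G1=G3|G0=0|0=0 G2=G3&G0=0&0=0 G3=(0+0>=1)=0 G4=G3|G0=0|0=0 -> 00000
Step 4: G0=0(const) G1=G3|G0=0|0=0 G2=G3&G0=0&0=0 G3=(0+0>=1)=0 G4=G3|G0=0|0=0 -> 00000
Step 5: G0=0(const) G1=G3|G0=0|0=0 G2=G3&G0=0&0=0 G3=(0+0>=1)=0 G4=G3|G0=0|0=0 -> 00000

00000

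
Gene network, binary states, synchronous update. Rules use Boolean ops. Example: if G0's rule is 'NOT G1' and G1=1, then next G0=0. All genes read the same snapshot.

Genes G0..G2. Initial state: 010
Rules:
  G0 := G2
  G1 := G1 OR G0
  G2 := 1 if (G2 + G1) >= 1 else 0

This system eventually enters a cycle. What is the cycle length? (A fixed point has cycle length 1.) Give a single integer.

Answer: 1

Derivation:
Step 0: 010
Step 1: G0=G2=0 G1=G1|G0=1|0=1 G2=(0+1>=1)=1 -> 011
Step 2: G0=G2=1 G1=G1|G0=1|0=1 G2=(1+1>=1)=1 -> 111
Step 3: G0=G2=1 G1=G1|G0=1|1=1 G2=(1+1>=1)=1 -> 111
State from step 3 equals state from step 2 -> cycle length 1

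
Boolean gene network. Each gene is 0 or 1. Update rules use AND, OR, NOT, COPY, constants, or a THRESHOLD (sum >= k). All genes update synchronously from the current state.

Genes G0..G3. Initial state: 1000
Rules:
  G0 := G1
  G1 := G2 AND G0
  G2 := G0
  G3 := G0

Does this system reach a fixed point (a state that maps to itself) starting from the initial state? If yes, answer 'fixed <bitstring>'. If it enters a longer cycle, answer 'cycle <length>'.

Answer: fixed 0000

Derivation:
Step 0: 1000
Step 1: G0=G1=0 G1=G2&G0=0&1=0 G2=G0=1 G3=G0=1 -> 0011
Step 2: G0=G1=0 G1=G2&G0=1&0=0 G2=G0=0 G3=G0=0 -> 0000
Step 3: G0=G1=0 G1=G2&G0=0&0=0 G2=G0=0 G3=G0=0 -> 0000
Fixed point reached at step 2: 0000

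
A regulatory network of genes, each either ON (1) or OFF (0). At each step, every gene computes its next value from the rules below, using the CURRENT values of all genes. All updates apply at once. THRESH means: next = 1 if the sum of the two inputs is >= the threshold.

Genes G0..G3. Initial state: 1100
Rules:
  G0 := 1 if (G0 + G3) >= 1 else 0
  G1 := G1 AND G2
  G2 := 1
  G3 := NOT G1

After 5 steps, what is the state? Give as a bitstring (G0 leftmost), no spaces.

Step 1: G0=(1+0>=1)=1 G1=G1&G2=1&0=0 G2=1(const) G3=NOT G1=NOT 1=0 -> 1010
Step 2: G0=(1+0>=1)=1 G1=G1&G2=0&1=0 G2=1(const) G3=NOT G1=NOT 0=1 -> 1011
Step 3: G0=(1+1>=1)=1 G1=G1&G2=0&1=0 G2=1(const) G3=NOT G1=NOT 0=1 -> 1011
Step 4: G0=(1+1>=1)=1 G1=G1&G2=0&1=0 G2=1(const) G3=NOT G1=NOT 0=1 -> 1011
Step 5: G0=(1+1>=1)=1 G1=G1&G2=0&1=0 G2=1(const) G3=NOT G1=NOT 0=1 -> 1011

1011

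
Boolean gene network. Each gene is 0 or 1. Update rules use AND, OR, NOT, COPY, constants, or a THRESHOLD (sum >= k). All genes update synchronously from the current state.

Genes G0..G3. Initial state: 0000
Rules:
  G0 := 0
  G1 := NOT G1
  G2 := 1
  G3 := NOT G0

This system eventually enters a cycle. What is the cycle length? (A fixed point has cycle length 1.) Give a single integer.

Answer: 2

Derivation:
Step 0: 0000
Step 1: G0=0(const) G1=NOT G1=NOT 0=1 G2=1(const) G3=NOT G0=NOT 0=1 -> 0111
Step 2: G0=0(const) G1=NOT G1=NOT 1=0 G2=1(const) G3=NOT G0=NOT 0=1 -> 0011
Step 3: G0=0(const) G1=NOT G1=NOT 0=1 G2=1(const) G3=NOT G0=NOT 0=1 -> 0111
State from step 3 equals state from step 1 -> cycle length 2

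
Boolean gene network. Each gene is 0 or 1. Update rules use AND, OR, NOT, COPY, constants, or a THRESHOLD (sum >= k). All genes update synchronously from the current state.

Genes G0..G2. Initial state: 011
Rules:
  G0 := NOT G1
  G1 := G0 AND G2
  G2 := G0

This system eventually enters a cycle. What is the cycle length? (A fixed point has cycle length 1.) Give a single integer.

Step 0: 011
Step 1: G0=NOT G1=NOT 1=0 G1=G0&G2=0&1=0 G2=G0=0 -> 000
Step 2: G0=NOT G1=NOT 0=1 G1=G0&G2=0&0=0 G2=G0=0 -> 100
Step 3: G0=NOT G1=NOT 0=1 G1=G0&G2=1&0=0 G2=G0=1 -> 101
Step 4: G0=NOT G1=NOT 0=1 G1=G0&G2=1&1=1 G2=G0=1 -> 111
Step 5: G0=NOT G1=NOT 1=0 G1=G0&G2=1&1=1 G2=G0=1 -> 011
State from step 5 equals state from step 0 -> cycle length 5

Answer: 5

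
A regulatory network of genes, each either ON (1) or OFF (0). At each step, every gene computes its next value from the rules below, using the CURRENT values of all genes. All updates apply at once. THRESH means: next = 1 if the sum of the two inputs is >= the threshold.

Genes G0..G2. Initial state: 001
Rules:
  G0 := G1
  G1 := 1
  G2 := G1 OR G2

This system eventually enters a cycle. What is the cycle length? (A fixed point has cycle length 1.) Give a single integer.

Answer: 1

Derivation:
Step 0: 001
Step 1: G0=G1=0 G1=1(const) G2=G1|G2=0|1=1 -> 011
Step 2: G0=G1=1 G1=1(const) G2=G1|G2=1|1=1 -> 111
Step 3: G0=G1=1 G1=1(const) G2=G1|G2=1|1=1 -> 111
State from step 3 equals state from step 2 -> cycle length 1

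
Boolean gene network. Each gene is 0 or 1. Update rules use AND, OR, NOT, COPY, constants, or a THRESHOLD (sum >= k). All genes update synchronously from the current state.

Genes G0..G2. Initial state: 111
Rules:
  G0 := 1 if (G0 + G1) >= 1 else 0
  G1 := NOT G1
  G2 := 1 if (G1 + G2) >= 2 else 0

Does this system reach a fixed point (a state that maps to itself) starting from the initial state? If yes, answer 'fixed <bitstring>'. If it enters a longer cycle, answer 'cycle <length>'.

Answer: cycle 2

Derivation:
Step 0: 111
Step 1: G0=(1+1>=1)=1 G1=NOT G1=NOT 1=0 G2=(1+1>=2)=1 -> 101
Step 2: G0=(1+0>=1)=1 G1=NOT G1=NOT 0=1 G2=(0+1>=2)=0 -> 110
Step 3: G0=(1+1>=1)=1 G1=NOT G1=NOT 1=0 G2=(1+0>=2)=0 -> 100
Step 4: G0=(1+0>=1)=1 G1=NOT G1=NOT 0=1 G2=(0+0>=2)=0 -> 110
Cycle of length 2 starting at step 2 -> no fixed point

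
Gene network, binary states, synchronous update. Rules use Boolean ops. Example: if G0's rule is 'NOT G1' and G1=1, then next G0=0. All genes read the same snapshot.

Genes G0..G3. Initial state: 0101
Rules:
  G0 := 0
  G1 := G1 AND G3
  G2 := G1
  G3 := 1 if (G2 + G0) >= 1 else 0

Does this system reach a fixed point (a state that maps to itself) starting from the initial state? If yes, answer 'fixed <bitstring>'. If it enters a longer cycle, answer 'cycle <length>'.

Answer: fixed 0000

Derivation:
Step 0: 0101
Step 1: G0=0(const) G1=G1&G3=1&1=1 G2=G1=1 G3=(0+0>=1)=0 -> 0110
Step 2: G0=0(const) G1=G1&G3=1&0=0 G2=G1=1 G3=(1+0>=1)=1 -> 0011
Step 3: G0=0(const) G1=G1&G3=0&1=0 G2=G1=0 G3=(1+0>=1)=1 -> 0001
Step 4: G0=0(const) G1=G1&G3=0&1=0 G2=G1=0 G3=(0+0>=1)=0 -> 0000
Step 5: G0=0(const) G1=G1&G3=0&0=0 G2=G1=0 G3=(0+0>=1)=0 -> 0000
Fixed point reached at step 4: 0000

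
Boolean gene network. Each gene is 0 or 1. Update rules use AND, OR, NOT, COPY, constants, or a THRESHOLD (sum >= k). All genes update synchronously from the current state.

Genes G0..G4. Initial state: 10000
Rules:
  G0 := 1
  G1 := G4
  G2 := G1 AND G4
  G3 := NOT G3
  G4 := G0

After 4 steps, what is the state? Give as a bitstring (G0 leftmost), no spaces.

Step 1: G0=1(const) G1=G4=0 G2=G1&G4=0&0=0 G3=NOT G3=NOT 0=1 G4=G0=1 -> 10011
Step 2: G0=1(const) G1=G4=1 G2=G1&G4=0&1=0 G3=NOT G3=NOT 1=0 G4=G0=1 -> 11001
Step 3: G0=1(const) G1=G4=1 G2=G1&G4=1&1=1 G3=NOT G3=NOT 0=1 G4=G0=1 -> 11111
Step 4: G0=1(const) G1=G4=1 G2=G1&G4=1&1=1 G3=NOT G3=NOT 1=0 G4=G0=1 -> 11101

11101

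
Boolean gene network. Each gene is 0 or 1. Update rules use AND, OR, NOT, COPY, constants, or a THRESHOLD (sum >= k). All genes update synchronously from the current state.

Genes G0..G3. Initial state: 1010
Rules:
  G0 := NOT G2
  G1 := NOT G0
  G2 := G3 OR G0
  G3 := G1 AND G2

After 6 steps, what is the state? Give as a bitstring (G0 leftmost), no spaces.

Step 1: G0=NOT G2=NOT 1=0 G1=NOT G0=NOT 1=0 G2=G3|G0=0|1=1 G3=G1&G2=0&1=0 -> 0010
Step 2: G0=NOT G2=NOT 1=0 G1=NOT G0=NOT 0=1 G2=G3|G0=0|0=0 G3=G1&G2=0&1=0 -> 0100
Step 3: G0=NOT G2=NOT 0=1 G1=NOT G0=NOT 0=1 G2=G3|G0=0|0=0 G3=G1&G2=1&0=0 -> 1100
Step 4: G0=NOT G2=NOT 0=1 G1=NOT G0=NOT 1=0 G2=G3|G0=0|1=1 G3=G1&G2=1&0=0 -> 1010
Step 5: G0=NOT G2=NOT 1=0 G1=NOT G0=NOT 1=0 G2=G3|G0=0|1=1 G3=G1&G2=0&1=0 -> 0010
Step 6: G0=NOT G2=NOT 1=0 G1=NOT G0=NOT 0=1 G2=G3|G0=0|0=0 G3=G1&G2=0&1=0 -> 0100

0100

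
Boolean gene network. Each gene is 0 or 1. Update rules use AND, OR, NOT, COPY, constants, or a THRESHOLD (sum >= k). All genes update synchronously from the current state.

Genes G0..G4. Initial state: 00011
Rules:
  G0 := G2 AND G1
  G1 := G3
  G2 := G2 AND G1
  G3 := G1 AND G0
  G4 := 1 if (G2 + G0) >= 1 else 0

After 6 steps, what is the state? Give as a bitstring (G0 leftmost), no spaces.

Step 1: G0=G2&G1=0&0=0 G1=G3=1 G2=G2&G1=0&0=0 G3=G1&G0=0&0=0 G4=(0+0>=1)=0 -> 01000
Step 2: G0=G2&G1=0&1=0 G1=G3=0 G2=G2&G1=0&1=0 G3=G1&G0=1&0=0 G4=(0+0>=1)=0 -> 00000
Step 3: G0=G2&G1=0&0=0 G1=G3=0 G2=G2&G1=0&0=0 G3=G1&G0=0&0=0 G4=(0+0>=1)=0 -> 00000
Step 4: G0=G2&G1=0&0=0 G1=G3=0 G2=G2&G1=0&0=0 G3=G1&G0=0&0=0 G4=(0+0>=1)=0 -> 00000
Step 5: G0=G2&G1=0&0=0 G1=G3=0 G2=G2&G1=0&0=0 G3=G1&G0=0&0=0 G4=(0+0>=1)=0 -> 00000
Step 6: G0=G2&G1=0&0=0 G1=G3=0 G2=G2&G1=0&0=0 G3=G1&G0=0&0=0 G4=(0+0>=1)=0 -> 00000

00000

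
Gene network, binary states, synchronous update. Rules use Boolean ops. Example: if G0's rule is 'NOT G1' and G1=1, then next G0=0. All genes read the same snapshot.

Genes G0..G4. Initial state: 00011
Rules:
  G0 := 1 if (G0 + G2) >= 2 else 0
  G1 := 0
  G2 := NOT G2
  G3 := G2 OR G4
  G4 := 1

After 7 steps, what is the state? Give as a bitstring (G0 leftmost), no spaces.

Step 1: G0=(0+0>=2)=0 G1=0(const) G2=NOT G2=NOT 0=1 G3=G2|G4=0|1=1 G4=1(const) -> 00111
Step 2: G0=(0+1>=2)=0 G1=0(const) G2=NOT G2=NOT 1=0 G3=G2|G4=1|1=1 G4=1(const) -> 00011
Step 3: G0=(0+0>=2)=0 G1=0(const) G2=NOT G2=NOT 0=1 G3=G2|G4=0|1=1 G4=1(const) -> 00111
Step 4: G0=(0+1>=2)=0 G1=0(const) G2=NOT G2=NOT 1=0 G3=G2|G4=1|1=1 G4=1(const) -> 00011
Step 5: G0=(0+0>=2)=0 G1=0(const) G2=NOT G2=NOT 0=1 G3=G2|G4=0|1=1 G4=1(const) -> 00111
Step 6: G0=(0+1>=2)=0 G1=0(const) G2=NOT G2=NOT 1=0 G3=G2|G4=1|1=1 G4=1(const) -> 00011
Step 7: G0=(0+0>=2)=0 G1=0(const) G2=NOT G2=NOT 0=1 G3=G2|G4=0|1=1 G4=1(const) -> 00111

00111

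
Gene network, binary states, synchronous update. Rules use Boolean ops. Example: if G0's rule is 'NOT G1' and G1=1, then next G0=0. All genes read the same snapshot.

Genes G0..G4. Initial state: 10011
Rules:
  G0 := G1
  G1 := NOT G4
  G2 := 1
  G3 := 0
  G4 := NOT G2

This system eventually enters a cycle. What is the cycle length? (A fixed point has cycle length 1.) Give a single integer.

Answer: 1

Derivation:
Step 0: 10011
Step 1: G0=G1=0 G1=NOT G4=NOT 1=0 G2=1(const) G3=0(const) G4=NOT G2=NOT 0=1 -> 00101
Step 2: G0=G1=0 G1=NOT G4=NOT 1=0 G2=1(const) G3=0(const) G4=NOT G2=NOT 1=0 -> 00100
Step 3: G0=G1=0 G1=NOT G4=NOT 0=1 G2=1(const) G3=0(const) G4=NOT G2=NOT 1=0 -> 01100
Step 4: G0=G1=1 G1=NOT G4=NOT 0=1 G2=1(const) G3=0(const) G4=NOT G2=NOT 1=0 -> 11100
Step 5: G0=G1=1 G1=NOT G4=NOT 0=1 G2=1(const) G3=0(const) G4=NOT G2=NOT 1=0 -> 11100
State from step 5 equals state from step 4 -> cycle length 1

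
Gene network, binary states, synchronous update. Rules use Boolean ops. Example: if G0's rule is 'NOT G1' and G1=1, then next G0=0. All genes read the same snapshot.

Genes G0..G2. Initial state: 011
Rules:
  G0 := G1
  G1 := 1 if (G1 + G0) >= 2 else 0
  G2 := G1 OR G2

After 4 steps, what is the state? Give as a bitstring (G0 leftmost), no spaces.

Step 1: G0=G1=1 G1=(1+0>=2)=0 G2=G1|G2=1|1=1 -> 101
Step 2: G0=G1=0 G1=(0+1>=2)=0 G2=G1|G2=0|1=1 -> 001
Step 3: G0=G1=0 G1=(0+0>=2)=0 G2=G1|G2=0|1=1 -> 001
Step 4: G0=G1=0 G1=(0+0>=2)=0 G2=G1|G2=0|1=1 -> 001

001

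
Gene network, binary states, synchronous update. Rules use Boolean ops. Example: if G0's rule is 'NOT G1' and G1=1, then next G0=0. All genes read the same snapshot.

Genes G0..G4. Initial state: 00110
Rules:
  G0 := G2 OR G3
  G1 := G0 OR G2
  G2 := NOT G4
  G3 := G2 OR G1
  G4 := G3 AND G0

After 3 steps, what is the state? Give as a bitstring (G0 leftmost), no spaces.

Step 1: G0=G2|G3=1|1=1 G1=G0|G2=0|1=1 G2=NOT G4=NOT 0=1 G3=G2|G1=1|0=1 G4=G3&G0=1&0=0 -> 11110
Step 2: G0=G2|G3=1|1=1 G1=G0|G2=1|1=1 G2=NOT G4=NOT 0=1 G3=G2|G1=1|1=1 G4=G3&G0=1&1=1 -> 11111
Step 3: G0=G2|G3=1|1=1 G1=G0|G2=1|1=1 G2=NOT G4=NOT 1=0 G3=G2|G1=1|1=1 G4=G3&G0=1&1=1 -> 11011

11011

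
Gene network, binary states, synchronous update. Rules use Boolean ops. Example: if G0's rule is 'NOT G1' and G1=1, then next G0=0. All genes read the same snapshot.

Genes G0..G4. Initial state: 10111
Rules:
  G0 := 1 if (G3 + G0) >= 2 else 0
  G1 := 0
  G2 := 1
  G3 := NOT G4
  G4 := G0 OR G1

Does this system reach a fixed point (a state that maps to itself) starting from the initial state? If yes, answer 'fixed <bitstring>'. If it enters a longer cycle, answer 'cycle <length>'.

Answer: fixed 00110

Derivation:
Step 0: 10111
Step 1: G0=(1+1>=2)=1 G1=0(const) G2=1(const) G3=NOT G4=NOT 1=0 G4=G0|G1=1|0=1 -> 10101
Step 2: G0=(0+1>=2)=0 G1=0(const) G2=1(const) G3=NOT G4=NOT 1=0 G4=G0|G1=1|0=1 -> 00101
Step 3: G0=(0+0>=2)=0 G1=0(const) G2=1(const) G3=NOT G4=NOT 1=0 G4=G0|G1=0|0=0 -> 00100
Step 4: G0=(0+0>=2)=0 G1=0(const) G2=1(const) G3=NOT G4=NOT 0=1 G4=G0|G1=0|0=0 -> 00110
Step 5: G0=(1+0>=2)=0 G1=0(const) G2=1(const) G3=NOT G4=NOT 0=1 G4=G0|G1=0|0=0 -> 00110
Fixed point reached at step 4: 00110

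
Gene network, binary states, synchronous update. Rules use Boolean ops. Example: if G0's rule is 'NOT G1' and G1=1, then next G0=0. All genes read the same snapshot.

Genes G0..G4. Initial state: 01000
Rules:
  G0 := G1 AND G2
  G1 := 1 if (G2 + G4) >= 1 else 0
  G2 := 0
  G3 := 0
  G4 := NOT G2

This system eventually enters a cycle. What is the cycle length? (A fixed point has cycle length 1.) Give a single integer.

Answer: 1

Derivation:
Step 0: 01000
Step 1: G0=G1&G2=1&0=0 G1=(0+0>=1)=0 G2=0(const) G3=0(const) G4=NOT G2=NOT 0=1 -> 00001
Step 2: G0=G1&G2=0&0=0 G1=(0+1>=1)=1 G2=0(const) G3=0(const) G4=NOT G2=NOT 0=1 -> 01001
Step 3: G0=G1&G2=1&0=0 G1=(0+1>=1)=1 G2=0(const) G3=0(const) G4=NOT G2=NOT 0=1 -> 01001
State from step 3 equals state from step 2 -> cycle length 1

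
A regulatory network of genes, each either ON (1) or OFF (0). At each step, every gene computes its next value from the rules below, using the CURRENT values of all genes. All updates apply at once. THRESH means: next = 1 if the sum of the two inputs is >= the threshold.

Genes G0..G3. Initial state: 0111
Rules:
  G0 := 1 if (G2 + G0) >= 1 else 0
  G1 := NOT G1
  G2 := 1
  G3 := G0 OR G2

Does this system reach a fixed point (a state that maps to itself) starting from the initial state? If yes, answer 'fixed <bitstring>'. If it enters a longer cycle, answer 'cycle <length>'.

Step 0: 0111
Step 1: G0=(1+0>=1)=1 G1=NOT G1=NOT 1=0 G2=1(const) G3=G0|G2=0|1=1 -> 1011
Step 2: G0=(1+1>=1)=1 G1=NOT G1=NOT 0=1 G2=1(const) G3=G0|G2=1|1=1 -> 1111
Step 3: G0=(1+1>=1)=1 G1=NOT G1=NOT 1=0 G2=1(const) G3=G0|G2=1|1=1 -> 1011
Cycle of length 2 starting at step 1 -> no fixed point

Answer: cycle 2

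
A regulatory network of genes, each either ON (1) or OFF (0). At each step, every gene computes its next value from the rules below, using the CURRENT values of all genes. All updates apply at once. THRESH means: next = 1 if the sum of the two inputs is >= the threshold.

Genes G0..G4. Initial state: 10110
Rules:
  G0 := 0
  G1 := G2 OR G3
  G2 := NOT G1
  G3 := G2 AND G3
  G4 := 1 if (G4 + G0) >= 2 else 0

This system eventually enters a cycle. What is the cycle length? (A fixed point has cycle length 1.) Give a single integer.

Step 0: 10110
Step 1: G0=0(const) G1=G2|G3=1|1=1 G2=NOT G1=NOT 0=1 G3=G2&G3=1&1=1 G4=(0+1>=2)=0 -> 01110
Step 2: G0=0(const) G1=G2|G3=1|1=1 G2=NOT G1=NOT 1=0 G3=G2&G3=1&1=1 G4=(0+0>=2)=0 -> 01010
Step 3: G0=0(const) G1=G2|G3=0|1=1 G2=NOT G1=NOT 1=0 G3=G2&G3=0&1=0 G4=(0+0>=2)=0 -> 01000
Step 4: G0=0(const) G1=G2|G3=0|0=0 G2=NOT G1=NOT 1=0 G3=G2&G3=0&0=0 G4=(0+0>=2)=0 -> 00000
Step 5: G0=0(const) G1=G2|G3=0|0=0 G2=NOT G1=NOT 0=1 G3=G2&G3=0&0=0 G4=(0+0>=2)=0 -> 00100
Step 6: G0=0(const) G1=G2|G3=1|0=1 G2=NOT G1=NOT 0=1 G3=G2&G3=1&0=0 G4=(0+0>=2)=0 -> 01100
Step 7: G0=0(const) G1=G2|G3=1|0=1 G2=NOT G1=NOT 1=0 G3=G2&G3=1&0=0 G4=(0+0>=2)=0 -> 01000
State from step 7 equals state from step 3 -> cycle length 4

Answer: 4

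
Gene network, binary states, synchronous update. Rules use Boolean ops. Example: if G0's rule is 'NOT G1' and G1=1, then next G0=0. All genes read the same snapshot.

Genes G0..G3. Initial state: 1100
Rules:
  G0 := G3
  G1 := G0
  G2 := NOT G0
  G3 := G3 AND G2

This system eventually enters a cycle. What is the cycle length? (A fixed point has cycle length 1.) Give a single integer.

Step 0: 1100
Step 1: G0=G3=0 G1=G0=1 G2=NOT G0=NOT 1=0 G3=G3&G2=0&0=0 -> 0100
Step 2: G0=G3=0 G1=G0=0 G2=NOT G0=NOT 0=1 G3=G3&G2=0&0=0 -> 0010
Step 3: G0=G3=0 G1=G0=0 G2=NOT G0=NOT 0=1 G3=G3&G2=0&1=0 -> 0010
State from step 3 equals state from step 2 -> cycle length 1

Answer: 1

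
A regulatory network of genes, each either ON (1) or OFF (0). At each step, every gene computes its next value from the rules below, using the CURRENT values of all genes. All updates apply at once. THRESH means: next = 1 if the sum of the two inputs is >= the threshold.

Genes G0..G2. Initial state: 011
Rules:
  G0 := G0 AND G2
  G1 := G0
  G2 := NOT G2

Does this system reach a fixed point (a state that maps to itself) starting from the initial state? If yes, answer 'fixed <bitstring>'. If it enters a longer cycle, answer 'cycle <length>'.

Answer: cycle 2

Derivation:
Step 0: 011
Step 1: G0=G0&G2=0&1=0 G1=G0=0 G2=NOT G2=NOT 1=0 -> 000
Step 2: G0=G0&G2=0&0=0 G1=G0=0 G2=NOT G2=NOT 0=1 -> 001
Step 3: G0=G0&G2=0&1=0 G1=G0=0 G2=NOT G2=NOT 1=0 -> 000
Cycle of length 2 starting at step 1 -> no fixed point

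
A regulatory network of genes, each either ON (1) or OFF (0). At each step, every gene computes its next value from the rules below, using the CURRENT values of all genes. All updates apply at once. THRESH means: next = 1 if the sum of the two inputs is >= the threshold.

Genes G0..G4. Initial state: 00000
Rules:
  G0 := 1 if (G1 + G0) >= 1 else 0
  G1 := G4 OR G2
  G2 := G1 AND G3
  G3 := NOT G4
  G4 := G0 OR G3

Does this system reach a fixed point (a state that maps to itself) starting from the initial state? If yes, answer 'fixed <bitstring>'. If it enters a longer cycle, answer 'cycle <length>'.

Answer: fixed 11001

Derivation:
Step 0: 00000
Step 1: G0=(0+0>=1)=0 G1=G4|G2=0|0=0 G2=G1&G3=0&0=0 G3=NOT G4=NOT 0=1 G4=G0|G3=0|0=0 -> 00010
Step 2: G0=(0+0>=1)=0 G1=G4|G2=0|0=0 G2=G1&G3=0&1=0 G3=NOT G4=NOT 0=1 G4=G0|G3=0|1=1 -> 00011
Step 3: G0=(0+0>=1)=0 G1=G4|G2=1|0=1 G2=G1&G3=0&1=0 G3=NOT G4=NOT 1=0 G4=G0|G3=0|1=1 -> 01001
Step 4: G0=(1+0>=1)=1 G1=G4|G2=1|0=1 G2=G1&G3=1&0=0 G3=NOT G4=NOT 1=0 G4=G0|G3=0|0=0 -> 11000
Step 5: G0=(1+1>=1)=1 G1=G4|G2=0|0=0 G2=G1&G3=1&0=0 G3=NOT G4=NOT 0=1 G4=G0|G3=1|0=1 -> 10011
Step 6: G0=(0+1>=1)=1 G1=G4|G2=1|0=1 G2=G1&G3=0&1=0 G3=NOT G4=NOT 1=0 G4=G0|G3=1|1=1 -> 11001
Step 7: G0=(1+1>=1)=1 G1=G4|G2=1|0=1 G2=G1&G3=1&0=0 G3=NOT G4=NOT 1=0 G4=G0|G3=1|0=1 -> 11001
Fixed point reached at step 6: 11001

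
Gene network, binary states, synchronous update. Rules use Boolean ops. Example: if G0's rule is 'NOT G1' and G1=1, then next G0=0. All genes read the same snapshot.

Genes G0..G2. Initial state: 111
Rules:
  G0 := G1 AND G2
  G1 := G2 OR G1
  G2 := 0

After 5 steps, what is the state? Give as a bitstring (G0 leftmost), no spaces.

Step 1: G0=G1&G2=1&1=1 G1=G2|G1=1|1=1 G2=0(const) -> 110
Step 2: G0=G1&G2=1&0=0 G1=G2|G1=0|1=1 G2=0(const) -> 010
Step 3: G0=G1&G2=1&0=0 G1=G2|G1=0|1=1 G2=0(const) -> 010
Step 4: G0=G1&G2=1&0=0 G1=G2|G1=0|1=1 G2=0(const) -> 010
Step 5: G0=G1&G2=1&0=0 G1=G2|G1=0|1=1 G2=0(const) -> 010

010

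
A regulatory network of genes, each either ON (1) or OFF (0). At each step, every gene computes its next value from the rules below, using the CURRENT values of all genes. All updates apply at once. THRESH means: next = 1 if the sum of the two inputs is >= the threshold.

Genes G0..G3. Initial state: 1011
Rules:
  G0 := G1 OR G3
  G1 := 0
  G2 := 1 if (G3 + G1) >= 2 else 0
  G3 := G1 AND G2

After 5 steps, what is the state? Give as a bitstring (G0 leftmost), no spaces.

Step 1: G0=G1|G3=0|1=1 G1=0(const) G2=(1+0>=2)=0 G3=G1&G2=0&1=0 -> 1000
Step 2: G0=G1|G3=0|0=0 G1=0(const) G2=(0+0>=2)=0 G3=G1&G2=0&0=0 -> 0000
Step 3: G0=G1|G3=0|0=0 G1=0(const) G2=(0+0>=2)=0 G3=G1&G2=0&0=0 -> 0000
Step 4: G0=G1|G3=0|0=0 G1=0(const) G2=(0+0>=2)=0 G3=G1&G2=0&0=0 -> 0000
Step 5: G0=G1|G3=0|0=0 G1=0(const) G2=(0+0>=2)=0 G3=G1&G2=0&0=0 -> 0000

0000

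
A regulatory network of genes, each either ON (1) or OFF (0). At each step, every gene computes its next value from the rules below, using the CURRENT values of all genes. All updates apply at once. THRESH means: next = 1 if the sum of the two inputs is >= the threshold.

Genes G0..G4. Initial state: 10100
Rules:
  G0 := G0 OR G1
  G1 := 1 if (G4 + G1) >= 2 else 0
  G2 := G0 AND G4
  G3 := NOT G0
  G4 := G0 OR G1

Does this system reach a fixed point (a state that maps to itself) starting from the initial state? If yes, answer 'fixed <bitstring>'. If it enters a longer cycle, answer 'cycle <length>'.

Answer: fixed 10101

Derivation:
Step 0: 10100
Step 1: G0=G0|G1=1|0=1 G1=(0+0>=2)=0 G2=G0&G4=1&0=0 G3=NOT G0=NOT 1=0 G4=G0|G1=1|0=1 -> 10001
Step 2: G0=G0|G1=1|0=1 G1=(1+0>=2)=0 G2=G0&G4=1&1=1 G3=NOT G0=NOT 1=0 G4=G0|G1=1|0=1 -> 10101
Step 3: G0=G0|G1=1|0=1 G1=(1+0>=2)=0 G2=G0&G4=1&1=1 G3=NOT G0=NOT 1=0 G4=G0|G1=1|0=1 -> 10101
Fixed point reached at step 2: 10101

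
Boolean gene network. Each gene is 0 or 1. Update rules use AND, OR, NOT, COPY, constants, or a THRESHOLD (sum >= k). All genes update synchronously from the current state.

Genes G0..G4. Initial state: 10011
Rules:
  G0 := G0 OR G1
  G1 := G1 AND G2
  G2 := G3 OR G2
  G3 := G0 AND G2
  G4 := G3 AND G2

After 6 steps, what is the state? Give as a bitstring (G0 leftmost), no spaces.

Step 1: G0=G0|G1=1|0=1 G1=G1&G2=0&0=0 G2=G3|G2=1|0=1 G3=G0&G2=1&0=0 G4=G3&G2=1&0=0 -> 10100
Step 2: G0=G0|G1=1|0=1 G1=G1&G2=0&1=0 G2=G3|G2=0|1=1 G3=G0&G2=1&1=1 G4=G3&G2=0&1=0 -> 10110
Step 3: G0=G0|G1=1|0=1 G1=G1&G2=0&1=0 G2=G3|G2=1|1=1 G3=G0&G2=1&1=1 G4=G3&G2=1&1=1 -> 10111
Step 4: G0=G0|G1=1|0=1 G1=G1&G2=0&1=0 G2=G3|G2=1|1=1 G3=G0&G2=1&1=1 G4=G3&G2=1&1=1 -> 10111
Step 5: G0=G0|G1=1|0=1 G1=G1&G2=0&1=0 G2=G3|G2=1|1=1 G3=G0&G2=1&1=1 G4=G3&G2=1&1=1 -> 10111
Step 6: G0=G0|G1=1|0=1 G1=G1&G2=0&1=0 G2=G3|G2=1|1=1 G3=G0&G2=1&1=1 G4=G3&G2=1&1=1 -> 10111

10111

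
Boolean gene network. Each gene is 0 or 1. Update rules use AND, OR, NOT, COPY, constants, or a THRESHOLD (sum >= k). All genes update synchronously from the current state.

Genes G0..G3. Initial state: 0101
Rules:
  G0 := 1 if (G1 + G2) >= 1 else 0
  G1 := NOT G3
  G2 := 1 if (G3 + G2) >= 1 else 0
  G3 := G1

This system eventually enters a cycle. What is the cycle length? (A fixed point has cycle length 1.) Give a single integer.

Answer: 4

Derivation:
Step 0: 0101
Step 1: G0=(1+0>=1)=1 G1=NOT G3=NOT 1=0 G2=(1+0>=1)=1 G3=G1=1 -> 1011
Step 2: G0=(0+1>=1)=1 G1=NOT G3=NOT 1=0 G2=(1+1>=1)=1 G3=G1=0 -> 1010
Step 3: G0=(0+1>=1)=1 G1=NOT G3=NOT 0=1 G2=(0+1>=1)=1 G3=G1=0 -> 1110
Step 4: G0=(1+1>=1)=1 G1=NOT G3=NOT 0=1 G2=(0+1>=1)=1 G3=G1=1 -> 1111
Step 5: G0=(1+1>=1)=1 G1=NOT G3=NOT 1=0 G2=(1+1>=1)=1 G3=G1=1 -> 1011
State from step 5 equals state from step 1 -> cycle length 4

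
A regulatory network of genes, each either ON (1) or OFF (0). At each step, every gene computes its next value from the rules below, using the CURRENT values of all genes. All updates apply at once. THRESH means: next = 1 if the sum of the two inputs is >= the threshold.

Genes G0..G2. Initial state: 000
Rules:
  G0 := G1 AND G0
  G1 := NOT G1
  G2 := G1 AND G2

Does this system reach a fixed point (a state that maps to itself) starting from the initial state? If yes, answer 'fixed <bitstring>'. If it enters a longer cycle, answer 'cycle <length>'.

Step 0: 000
Step 1: G0=G1&G0=0&0=0 G1=NOT G1=NOT 0=1 G2=G1&G2=0&0=0 -> 010
Step 2: G0=G1&G0=1&0=0 G1=NOT G1=NOT 1=0 G2=G1&G2=1&0=0 -> 000
Cycle of length 2 starting at step 0 -> no fixed point

Answer: cycle 2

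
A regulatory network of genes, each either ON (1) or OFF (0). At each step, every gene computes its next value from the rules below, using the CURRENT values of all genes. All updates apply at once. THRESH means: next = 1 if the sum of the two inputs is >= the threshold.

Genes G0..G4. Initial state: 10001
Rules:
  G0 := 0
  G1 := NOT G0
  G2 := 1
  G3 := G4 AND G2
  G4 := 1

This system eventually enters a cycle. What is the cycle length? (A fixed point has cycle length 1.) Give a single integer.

Answer: 1

Derivation:
Step 0: 10001
Step 1: G0=0(const) G1=NOT G0=NOT 1=0 G2=1(const) G3=G4&G2=1&0=0 G4=1(const) -> 00101
Step 2: G0=0(const) G1=NOT G0=NOT 0=1 G2=1(const) G3=G4&G2=1&1=1 G4=1(const) -> 01111
Step 3: G0=0(const) G1=NOT G0=NOT 0=1 G2=1(const) G3=G4&G2=1&1=1 G4=1(const) -> 01111
State from step 3 equals state from step 2 -> cycle length 1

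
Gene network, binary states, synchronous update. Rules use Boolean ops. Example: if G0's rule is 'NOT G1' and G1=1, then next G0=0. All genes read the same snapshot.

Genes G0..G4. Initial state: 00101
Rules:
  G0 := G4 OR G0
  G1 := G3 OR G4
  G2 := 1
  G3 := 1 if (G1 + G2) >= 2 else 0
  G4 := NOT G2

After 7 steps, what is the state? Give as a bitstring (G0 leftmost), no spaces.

Step 1: G0=G4|G0=1|0=1 G1=G3|G4=0|1=1 G2=1(const) G3=(0+1>=2)=0 G4=NOT G2=NOT 1=0 -> 11100
Step 2: G0=G4|G0=0|1=1 G1=G3|G4=0|0=0 G2=1(const) G3=(1+1>=2)=1 G4=NOT G2=NOT 1=0 -> 10110
Step 3: G0=G4|G0=0|1=1 G1=G3|G4=1|0=1 G2=1(const) G3=(0+1>=2)=0 G4=NOT G2=NOT 1=0 -> 11100
Step 4: G0=G4|G0=0|1=1 G1=G3|G4=0|0=0 G2=1(const) G3=(1+1>=2)=1 G4=NOT G2=NOT 1=0 -> 10110
Step 5: G0=G4|G0=0|1=1 G1=G3|G4=1|0=1 G2=1(const) G3=(0+1>=2)=0 G4=NOT G2=NOT 1=0 -> 11100
Step 6: G0=G4|G0=0|1=1 G1=G3|G4=0|0=0 G2=1(const) G3=(1+1>=2)=1 G4=NOT G2=NOT 1=0 -> 10110
Step 7: G0=G4|G0=0|1=1 G1=G3|G4=1|0=1 G2=1(const) G3=(0+1>=2)=0 G4=NOT G2=NOT 1=0 -> 11100

11100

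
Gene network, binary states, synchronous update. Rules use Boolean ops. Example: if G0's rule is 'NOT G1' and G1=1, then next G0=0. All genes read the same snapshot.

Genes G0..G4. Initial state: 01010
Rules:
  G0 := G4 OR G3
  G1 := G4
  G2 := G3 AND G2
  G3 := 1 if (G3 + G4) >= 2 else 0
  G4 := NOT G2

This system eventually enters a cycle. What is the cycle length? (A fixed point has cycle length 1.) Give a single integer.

Step 0: 01010
Step 1: G0=G4|G3=0|1=1 G1=G4=0 G2=G3&G2=1&0=0 G3=(1+0>=2)=0 G4=NOT G2=NOT 0=1 -> 10001
Step 2: G0=G4|G3=1|0=1 G1=G4=1 G2=G3&G2=0&0=0 G3=(0+1>=2)=0 G4=NOT G2=NOT 0=1 -> 11001
Step 3: G0=G4|G3=1|0=1 G1=G4=1 G2=G3&G2=0&0=0 G3=(0+1>=2)=0 G4=NOT G2=NOT 0=1 -> 11001
State from step 3 equals state from step 2 -> cycle length 1

Answer: 1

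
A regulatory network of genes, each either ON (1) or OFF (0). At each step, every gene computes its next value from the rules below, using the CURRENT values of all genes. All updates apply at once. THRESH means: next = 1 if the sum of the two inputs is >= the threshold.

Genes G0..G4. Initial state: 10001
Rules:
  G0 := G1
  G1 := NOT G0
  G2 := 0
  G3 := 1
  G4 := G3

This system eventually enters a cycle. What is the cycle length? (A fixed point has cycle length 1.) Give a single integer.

Step 0: 10001
Step 1: G0=G1=0 G1=NOT G0=NOT 1=0 G2=0(const) G3=1(const) G4=G3=0 -> 00010
Step 2: G0=G1=0 G1=NOT G0=NOT 0=1 G2=0(const) G3=1(const) G4=G3=1 -> 01011
Step 3: G0=G1=1 G1=NOT G0=NOT 0=1 G2=0(const) G3=1(const) G4=G3=1 -> 11011
Step 4: G0=G1=1 G1=NOT G0=NOT 1=0 G2=0(const) G3=1(const) G4=G3=1 -> 10011
Step 5: G0=G1=0 G1=NOT G0=NOT 1=0 G2=0(const) G3=1(const) G4=G3=1 -> 00011
Step 6: G0=G1=0 G1=NOT G0=NOT 0=1 G2=0(const) G3=1(const) G4=G3=1 -> 01011
State from step 6 equals state from step 2 -> cycle length 4

Answer: 4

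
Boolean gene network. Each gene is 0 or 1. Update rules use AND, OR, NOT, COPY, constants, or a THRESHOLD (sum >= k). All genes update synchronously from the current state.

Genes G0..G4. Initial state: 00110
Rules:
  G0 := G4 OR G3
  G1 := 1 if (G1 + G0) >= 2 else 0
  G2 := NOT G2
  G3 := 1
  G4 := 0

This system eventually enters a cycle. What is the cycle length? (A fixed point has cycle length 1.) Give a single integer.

Answer: 2

Derivation:
Step 0: 00110
Step 1: G0=G4|G3=0|1=1 G1=(0+0>=2)=0 G2=NOT G2=NOT 1=0 G3=1(const) G4=0(const) -> 10010
Step 2: G0=G4|G3=0|1=1 G1=(0+1>=2)=0 G2=NOT G2=NOT 0=1 G3=1(const) G4=0(const) -> 10110
Step 3: G0=G4|G3=0|1=1 G1=(0+1>=2)=0 G2=NOT G2=NOT 1=0 G3=1(const) G4=0(const) -> 10010
State from step 3 equals state from step 1 -> cycle length 2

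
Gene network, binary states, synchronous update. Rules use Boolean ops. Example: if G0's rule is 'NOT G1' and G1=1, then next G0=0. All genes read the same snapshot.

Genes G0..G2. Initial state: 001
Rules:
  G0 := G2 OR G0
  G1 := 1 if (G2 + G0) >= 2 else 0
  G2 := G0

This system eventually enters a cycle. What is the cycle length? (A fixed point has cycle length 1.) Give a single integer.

Answer: 1

Derivation:
Step 0: 001
Step 1: G0=G2|G0=1|0=1 G1=(1+0>=2)=0 G2=G0=0 -> 100
Step 2: G0=G2|G0=0|1=1 G1=(0+1>=2)=0 G2=G0=1 -> 101
Step 3: G0=G2|G0=1|1=1 G1=(1+1>=2)=1 G2=G0=1 -> 111
Step 4: G0=G2|G0=1|1=1 G1=(1+1>=2)=1 G2=G0=1 -> 111
State from step 4 equals state from step 3 -> cycle length 1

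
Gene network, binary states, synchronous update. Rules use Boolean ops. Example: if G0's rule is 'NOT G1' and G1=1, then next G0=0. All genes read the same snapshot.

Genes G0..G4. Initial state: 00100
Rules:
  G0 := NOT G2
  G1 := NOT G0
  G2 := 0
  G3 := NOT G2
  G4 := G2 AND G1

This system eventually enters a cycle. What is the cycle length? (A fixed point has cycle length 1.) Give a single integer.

Answer: 1

Derivation:
Step 0: 00100
Step 1: G0=NOT G2=NOT 1=0 G1=NOT G0=NOT 0=1 G2=0(const) G3=NOT G2=NOT 1=0 G4=G2&G1=1&0=0 -> 01000
Step 2: G0=NOT G2=NOT 0=1 G1=NOT G0=NOT 0=1 G2=0(const) G3=NOT G2=NOT 0=1 G4=G2&G1=0&1=0 -> 11010
Step 3: G0=NOT G2=NOT 0=1 G1=NOT G0=NOT 1=0 G2=0(const) G3=NOT G2=NOT 0=1 G4=G2&G1=0&1=0 -> 10010
Step 4: G0=NOT G2=NOT 0=1 G1=NOT G0=NOT 1=0 G2=0(const) G3=NOT G2=NOT 0=1 G4=G2&G1=0&0=0 -> 10010
State from step 4 equals state from step 3 -> cycle length 1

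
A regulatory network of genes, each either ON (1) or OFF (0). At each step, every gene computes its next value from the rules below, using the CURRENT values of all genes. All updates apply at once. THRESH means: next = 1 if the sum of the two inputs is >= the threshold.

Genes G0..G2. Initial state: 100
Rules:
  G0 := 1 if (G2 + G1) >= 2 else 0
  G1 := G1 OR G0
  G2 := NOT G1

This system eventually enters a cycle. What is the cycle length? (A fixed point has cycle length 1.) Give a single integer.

Step 0: 100
Step 1: G0=(0+0>=2)=0 G1=G1|G0=0|1=1 G2=NOT G1=NOT 0=1 -> 011
Step 2: G0=(1+1>=2)=1 G1=G1|G0=1|0=1 G2=NOT G1=NOT 1=0 -> 110
Step 3: G0=(0+1>=2)=0 G1=G1|G0=1|1=1 G2=NOT G1=NOT 1=0 -> 010
Step 4: G0=(0+1>=2)=0 G1=G1|G0=1|0=1 G2=NOT G1=NOT 1=0 -> 010
State from step 4 equals state from step 3 -> cycle length 1

Answer: 1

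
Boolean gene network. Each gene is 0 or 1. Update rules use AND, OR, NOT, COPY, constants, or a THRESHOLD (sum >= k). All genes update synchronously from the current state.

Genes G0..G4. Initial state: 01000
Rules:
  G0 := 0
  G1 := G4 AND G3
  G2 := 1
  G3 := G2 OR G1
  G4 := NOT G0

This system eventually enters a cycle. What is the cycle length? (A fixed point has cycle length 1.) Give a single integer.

Step 0: 01000
Step 1: G0=0(const) G1=G4&G3=0&0=0 G2=1(const) G3=G2|G1=0|1=1 G4=NOT G0=NOT 0=1 -> 00111
Step 2: G0=0(const) G1=G4&G3=1&1=1 G2=1(const) G3=G2|G1=1|0=1 G4=NOT G0=NOT 0=1 -> 01111
Step 3: G0=0(const) G1=G4&G3=1&1=1 G2=1(const) G3=G2|G1=1|1=1 G4=NOT G0=NOT 0=1 -> 01111
State from step 3 equals state from step 2 -> cycle length 1

Answer: 1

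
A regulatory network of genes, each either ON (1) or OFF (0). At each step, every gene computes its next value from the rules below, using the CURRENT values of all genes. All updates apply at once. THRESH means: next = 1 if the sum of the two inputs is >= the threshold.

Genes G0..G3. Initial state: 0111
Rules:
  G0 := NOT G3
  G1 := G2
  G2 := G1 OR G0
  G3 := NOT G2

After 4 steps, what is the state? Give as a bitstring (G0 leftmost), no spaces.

Step 1: G0=NOT G3=NOT 1=0 G1=G2=1 G2=G1|G0=1|0=1 G3=NOT G2=NOT 1=0 -> 0110
Step 2: G0=NOT G3=NOT 0=1 G1=G2=1 G2=G1|G0=1|0=1 G3=NOT G2=NOT 1=0 -> 1110
Step 3: G0=NOT G3=NOT 0=1 G1=G2=1 G2=G1|G0=1|1=1 G3=NOT G2=NOT 1=0 -> 1110
Step 4: G0=NOT G3=NOT 0=1 G1=G2=1 G2=G1|G0=1|1=1 G3=NOT G2=NOT 1=0 -> 1110

1110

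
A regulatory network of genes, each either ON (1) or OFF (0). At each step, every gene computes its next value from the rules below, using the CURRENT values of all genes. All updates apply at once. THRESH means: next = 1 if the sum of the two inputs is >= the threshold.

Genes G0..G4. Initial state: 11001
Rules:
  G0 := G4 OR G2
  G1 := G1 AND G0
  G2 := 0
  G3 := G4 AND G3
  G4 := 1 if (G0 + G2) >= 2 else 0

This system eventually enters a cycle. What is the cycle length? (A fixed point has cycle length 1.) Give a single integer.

Step 0: 11001
Step 1: G0=G4|G2=1|0=1 G1=G1&G0=1&1=1 G2=0(const) G3=G4&G3=1&0=0 G4=(1+0>=2)=0 -> 11000
Step 2: G0=G4|G2=0|0=0 G1=G1&G0=1&1=1 G2=0(const) G3=G4&G3=0&0=0 G4=(1+0>=2)=0 -> 01000
Step 3: G0=G4|G2=0|0=0 G1=G1&G0=1&0=0 G2=0(const) G3=G4&G3=0&0=0 G4=(0+0>=2)=0 -> 00000
Step 4: G0=G4|G2=0|0=0 G1=G1&G0=0&0=0 G2=0(const) G3=G4&G3=0&0=0 G4=(0+0>=2)=0 -> 00000
State from step 4 equals state from step 3 -> cycle length 1

Answer: 1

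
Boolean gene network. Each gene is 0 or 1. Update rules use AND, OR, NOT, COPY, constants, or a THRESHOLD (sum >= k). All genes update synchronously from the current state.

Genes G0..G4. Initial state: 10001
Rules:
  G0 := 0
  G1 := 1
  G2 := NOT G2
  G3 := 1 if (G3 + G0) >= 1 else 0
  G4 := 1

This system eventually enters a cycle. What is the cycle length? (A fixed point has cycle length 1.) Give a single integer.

Answer: 2

Derivation:
Step 0: 10001
Step 1: G0=0(const) G1=1(const) G2=NOT G2=NOT 0=1 G3=(0+1>=1)=1 G4=1(const) -> 01111
Step 2: G0=0(const) G1=1(const) G2=NOT G2=NOT 1=0 G3=(1+0>=1)=1 G4=1(const) -> 01011
Step 3: G0=0(const) G1=1(const) G2=NOT G2=NOT 0=1 G3=(1+0>=1)=1 G4=1(const) -> 01111
State from step 3 equals state from step 1 -> cycle length 2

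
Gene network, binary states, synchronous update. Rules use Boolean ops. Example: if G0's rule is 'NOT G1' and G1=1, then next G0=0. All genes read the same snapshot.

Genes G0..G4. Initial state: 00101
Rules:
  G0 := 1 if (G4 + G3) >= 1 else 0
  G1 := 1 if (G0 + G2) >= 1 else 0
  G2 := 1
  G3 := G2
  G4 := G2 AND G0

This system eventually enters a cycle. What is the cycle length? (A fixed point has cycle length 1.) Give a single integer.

Step 0: 00101
Step 1: G0=(1+0>=1)=1 G1=(0+1>=1)=1 G2=1(const) G3=G2=1 G4=G2&G0=1&0=0 -> 11110
Step 2: G0=(0+1>=1)=1 G1=(1+1>=1)=1 G2=1(const) G3=G2=1 G4=G2&G0=1&1=1 -> 11111
Step 3: G0=(1+1>=1)=1 G1=(1+1>=1)=1 G2=1(const) G3=G2=1 G4=G2&G0=1&1=1 -> 11111
State from step 3 equals state from step 2 -> cycle length 1

Answer: 1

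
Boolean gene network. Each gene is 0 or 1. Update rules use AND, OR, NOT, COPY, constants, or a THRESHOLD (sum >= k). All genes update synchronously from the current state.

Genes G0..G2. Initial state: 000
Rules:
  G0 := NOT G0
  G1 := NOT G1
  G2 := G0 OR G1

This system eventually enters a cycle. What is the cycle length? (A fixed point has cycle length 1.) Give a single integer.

Step 0: 000
Step 1: G0=NOT G0=NOT 0=1 G1=NOT G1=NOT 0=1 G2=G0|G1=0|0=0 -> 110
Step 2: G0=NOT G0=NOT 1=0 G1=NOT G1=NOT 1=0 G2=G0|G1=1|1=1 -> 001
Step 3: G0=NOT G0=NOT 0=1 G1=NOT G1=NOT 0=1 G2=G0|G1=0|0=0 -> 110
State from step 3 equals state from step 1 -> cycle length 2

Answer: 2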